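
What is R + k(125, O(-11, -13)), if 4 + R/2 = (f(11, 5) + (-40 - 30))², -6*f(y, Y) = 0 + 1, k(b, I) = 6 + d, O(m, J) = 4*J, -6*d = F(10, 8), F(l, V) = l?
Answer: 177175/18 ≈ 9843.1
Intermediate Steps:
d = -5/3 (d = -⅙*10 = -5/3 ≈ -1.6667)
k(b, I) = 13/3 (k(b, I) = 6 - 5/3 = 13/3)
f(y, Y) = -⅙ (f(y, Y) = -(0 + 1)/6 = -⅙*1 = -⅙)
R = 177097/18 (R = -8 + 2*(-⅙ + (-40 - 30))² = -8 + 2*(-⅙ - 70)² = -8 + 2*(-421/6)² = -8 + 2*(177241/36) = -8 + 177241/18 = 177097/18 ≈ 9838.7)
R + k(125, O(-11, -13)) = 177097/18 + 13/3 = 177175/18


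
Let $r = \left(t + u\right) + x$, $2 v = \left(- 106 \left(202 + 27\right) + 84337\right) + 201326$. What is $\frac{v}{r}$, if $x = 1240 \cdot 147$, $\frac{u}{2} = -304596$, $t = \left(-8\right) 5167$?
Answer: $- \frac{261389}{936496} \approx -0.27911$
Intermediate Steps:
$t = -41336$
$u = -609192$ ($u = 2 \left(-304596\right) = -609192$)
$x = 182280$
$v = \frac{261389}{2}$ ($v = \frac{\left(- 106 \left(202 + 27\right) + 84337\right) + 201326}{2} = \frac{\left(\left(-106\right) 229 + 84337\right) + 201326}{2} = \frac{\left(-24274 + 84337\right) + 201326}{2} = \frac{60063 + 201326}{2} = \frac{1}{2} \cdot 261389 = \frac{261389}{2} \approx 1.3069 \cdot 10^{5}$)
$r = -468248$ ($r = \left(-41336 - 609192\right) + 182280 = -650528 + 182280 = -468248$)
$\frac{v}{r} = \frac{261389}{2 \left(-468248\right)} = \frac{261389}{2} \left(- \frac{1}{468248}\right) = - \frac{261389}{936496}$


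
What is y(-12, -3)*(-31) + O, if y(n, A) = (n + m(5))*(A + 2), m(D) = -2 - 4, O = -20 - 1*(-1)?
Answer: -577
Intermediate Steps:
O = -19 (O = -20 + 1 = -19)
m(D) = -6
y(n, A) = (-6 + n)*(2 + A) (y(n, A) = (n - 6)*(A + 2) = (-6 + n)*(2 + A))
y(-12, -3)*(-31) + O = (-12 - 6*(-3) + 2*(-12) - 3*(-12))*(-31) - 19 = (-12 + 18 - 24 + 36)*(-31) - 19 = 18*(-31) - 19 = -558 - 19 = -577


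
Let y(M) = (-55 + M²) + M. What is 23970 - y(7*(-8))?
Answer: 20945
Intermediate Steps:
y(M) = -55 + M + M²
23970 - y(7*(-8)) = 23970 - (-55 + 7*(-8) + (7*(-8))²) = 23970 - (-55 - 56 + (-56)²) = 23970 - (-55 - 56 + 3136) = 23970 - 1*3025 = 23970 - 3025 = 20945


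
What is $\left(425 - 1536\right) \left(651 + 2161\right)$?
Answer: $-3124132$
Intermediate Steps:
$\left(425 - 1536\right) \left(651 + 2161\right) = \left(-1111\right) 2812 = -3124132$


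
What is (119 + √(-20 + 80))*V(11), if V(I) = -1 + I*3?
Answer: 3808 + 64*√15 ≈ 4055.9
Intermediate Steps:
V(I) = -1 + 3*I
(119 + √(-20 + 80))*V(11) = (119 + √(-20 + 80))*(-1 + 3*11) = (119 + √60)*(-1 + 33) = (119 + 2*√15)*32 = 3808 + 64*√15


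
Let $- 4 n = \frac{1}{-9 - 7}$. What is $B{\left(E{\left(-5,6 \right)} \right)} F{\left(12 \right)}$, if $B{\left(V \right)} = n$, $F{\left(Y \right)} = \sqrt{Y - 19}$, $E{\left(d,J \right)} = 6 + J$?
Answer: $\frac{i \sqrt{7}}{64} \approx 0.04134 i$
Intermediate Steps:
$n = \frac{1}{64}$ ($n = - \frac{1}{4 \left(-9 - 7\right)} = - \frac{1}{4 \left(-16\right)} = \left(- \frac{1}{4}\right) \left(- \frac{1}{16}\right) = \frac{1}{64} \approx 0.015625$)
$F{\left(Y \right)} = \sqrt{-19 + Y}$
$B{\left(V \right)} = \frac{1}{64}$
$B{\left(E{\left(-5,6 \right)} \right)} F{\left(12 \right)} = \frac{\sqrt{-19 + 12}}{64} = \frac{\sqrt{-7}}{64} = \frac{i \sqrt{7}}{64}$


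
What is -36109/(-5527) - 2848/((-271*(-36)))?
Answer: 84134627/13480353 ≈ 6.2413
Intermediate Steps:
-36109/(-5527) - 2848/((-271*(-36))) = -36109*(-1/5527) - 2848/9756 = 36109/5527 - 2848*1/9756 = 36109/5527 - 712/2439 = 84134627/13480353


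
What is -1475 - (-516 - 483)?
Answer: -476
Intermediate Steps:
-1475 - (-516 - 483) = -1475 - 1*(-999) = -1475 + 999 = -476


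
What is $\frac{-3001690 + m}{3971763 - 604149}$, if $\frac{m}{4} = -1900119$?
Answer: $- \frac{5301083}{1683807} \approx -3.1483$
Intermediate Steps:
$m = -7600476$ ($m = 4 \left(-1900119\right) = -7600476$)
$\frac{-3001690 + m}{3971763 - 604149} = \frac{-3001690 - 7600476}{3971763 - 604149} = - \frac{10602166}{3367614} = \left(-10602166\right) \frac{1}{3367614} = - \frac{5301083}{1683807}$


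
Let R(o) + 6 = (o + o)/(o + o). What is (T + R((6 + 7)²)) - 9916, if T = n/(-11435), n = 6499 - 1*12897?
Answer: -113440237/11435 ≈ -9920.4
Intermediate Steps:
n = -6398 (n = 6499 - 12897 = -6398)
T = 6398/11435 (T = -6398/(-11435) = -6398*(-1/11435) = 6398/11435 ≈ 0.55951)
R(o) = -5 (R(o) = -6 + (o + o)/(o + o) = -6 + (2*o)/((2*o)) = -6 + (2*o)*(1/(2*o)) = -6 + 1 = -5)
(T + R((6 + 7)²)) - 9916 = (6398/11435 - 5) - 9916 = -50777/11435 - 9916 = -113440237/11435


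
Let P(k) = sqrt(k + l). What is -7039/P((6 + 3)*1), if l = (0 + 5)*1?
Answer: -7039*sqrt(14)/14 ≈ -1881.3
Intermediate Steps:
l = 5 (l = 5*1 = 5)
P(k) = sqrt(5 + k) (P(k) = sqrt(k + 5) = sqrt(5 + k))
-7039/P((6 + 3)*1) = -7039/sqrt(5 + (6 + 3)*1) = -7039/sqrt(5 + 9*1) = -7039/sqrt(5 + 9) = -7039*sqrt(14)/14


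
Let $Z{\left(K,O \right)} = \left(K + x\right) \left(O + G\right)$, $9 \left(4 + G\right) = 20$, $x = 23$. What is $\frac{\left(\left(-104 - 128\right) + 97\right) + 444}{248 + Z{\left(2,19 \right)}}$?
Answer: $\frac{2781}{6107} \approx 0.45538$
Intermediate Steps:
$G = - \frac{16}{9}$ ($G = -4 + \frac{1}{9} \cdot 20 = -4 + \frac{20}{9} = - \frac{16}{9} \approx -1.7778$)
$Z{\left(K,O \right)} = \left(23 + K\right) \left(- \frac{16}{9} + O\right)$ ($Z{\left(K,O \right)} = \left(K + 23\right) \left(O - \frac{16}{9}\right) = \left(23 + K\right) \left(- \frac{16}{9} + O\right)$)
$\frac{\left(\left(-104 - 128\right) + 97\right) + 444}{248 + Z{\left(2,19 \right)}} = \frac{\left(\left(-104 - 128\right) + 97\right) + 444}{248 + \left(- \frac{368}{9} + 23 \cdot 19 - \frac{32}{9} + 2 \cdot 19\right)} = \frac{\left(-232 + 97\right) + 444}{248 + \left(- \frac{368}{9} + 437 - \frac{32}{9} + 38\right)} = \frac{-135 + 444}{248 + \frac{3875}{9}} = \frac{309}{\frac{6107}{9}} = 309 \cdot \frac{9}{6107} = \frac{2781}{6107}$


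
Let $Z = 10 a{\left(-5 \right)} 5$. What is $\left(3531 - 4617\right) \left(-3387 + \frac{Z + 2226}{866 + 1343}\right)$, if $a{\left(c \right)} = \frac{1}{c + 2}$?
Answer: $\frac{8122925602}{2209} \approx 3.6772 \cdot 10^{6}$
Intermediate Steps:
$a{\left(c \right)} = \frac{1}{2 + c}$
$Z = - \frac{50}{3}$ ($Z = \frac{10}{2 - 5} \cdot 5 = \frac{10}{-3} \cdot 5 = 10 \left(- \frac{1}{3}\right) 5 = \left(- \frac{10}{3}\right) 5 = - \frac{50}{3} \approx -16.667$)
$\left(3531 - 4617\right) \left(-3387 + \frac{Z + 2226}{866 + 1343}\right) = \left(3531 - 4617\right) \left(-3387 + \frac{- \frac{50}{3} + 2226}{866 + 1343}\right) = - 1086 \left(-3387 + \frac{6628}{3 \cdot 2209}\right) = - 1086 \left(-3387 + \frac{6628}{3} \cdot \frac{1}{2209}\right) = - 1086 \left(-3387 + \frac{6628}{6627}\right) = \left(-1086\right) \left(- \frac{22439021}{6627}\right) = \frac{8122925602}{2209}$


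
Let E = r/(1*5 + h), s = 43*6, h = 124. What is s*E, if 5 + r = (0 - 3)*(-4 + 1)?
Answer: 8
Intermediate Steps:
r = 4 (r = -5 + (0 - 3)*(-4 + 1) = -5 - 3*(-3) = -5 + 9 = 4)
s = 258
E = 4/129 (E = 4/(1*5 + 124) = 4/(5 + 124) = 4/129 ≈ 0.031008)
s*E = 258*(4/129) = 8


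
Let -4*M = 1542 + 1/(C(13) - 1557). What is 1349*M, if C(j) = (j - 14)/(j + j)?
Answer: -21052750310/40483 ≈ -5.2004e+5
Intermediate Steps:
C(j) = (-14 + j)/(2*j) (C(j) = (-14 + j)/((2*j)) = (-14 + j)*(1/(2*j)) = (-14 + j)/(2*j))
M = -15606190/40483 (M = -(1542 + 1/((1/2)*(-14 + 13)/13 - 1557))/4 = -(1542 + 1/((1/2)*(1/13)*(-1) - 1557))/4 = -(1542 + 1/(-1/26 - 1557))/4 = -(1542 + 1/(-40483/26))/4 = -(1542 - 26/40483)/4 = -1/4*62424760/40483 = -15606190/40483 ≈ -385.50)
1349*M = 1349*(-15606190/40483) = -21052750310/40483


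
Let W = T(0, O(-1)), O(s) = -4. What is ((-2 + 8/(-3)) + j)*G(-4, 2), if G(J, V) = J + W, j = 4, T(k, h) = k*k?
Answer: 8/3 ≈ 2.6667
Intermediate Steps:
T(k, h) = k**2
W = 0 (W = 0**2 = 0)
G(J, V) = J (G(J, V) = J + 0 = J)
((-2 + 8/(-3)) + j)*G(-4, 2) = ((-2 + 8/(-3)) + 4)*(-4) = ((-2 + 8*(-1/3)) + 4)*(-4) = ((-2 - 8/3) + 4)*(-4) = (-14/3 + 4)*(-4) = -2/3*(-4) = 8/3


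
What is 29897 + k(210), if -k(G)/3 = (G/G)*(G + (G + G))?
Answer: 28007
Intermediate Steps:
k(G) = -9*G (k(G) = -3*G/G*(G + (G + G)) = -3*(G + 2*G) = -3*3*G = -9*G)
29897 + k(210) = 29897 - 9*210 = 29897 - 1890 = 28007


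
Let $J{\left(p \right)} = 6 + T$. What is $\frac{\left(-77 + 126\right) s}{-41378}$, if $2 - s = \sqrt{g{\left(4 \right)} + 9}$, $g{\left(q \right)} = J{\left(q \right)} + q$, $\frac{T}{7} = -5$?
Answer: $- \frac{49}{20689} + \frac{98 i}{20689} \approx -0.0023684 + 0.0047368 i$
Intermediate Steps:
$T = -35$ ($T = 7 \left(-5\right) = -35$)
$J{\left(p \right)} = -29$ ($J{\left(p \right)} = 6 - 35 = -29$)
$g{\left(q \right)} = -29 + q$
$s = 2 - 4 i$ ($s = 2 - \sqrt{\left(-29 + 4\right) + 9} = 2 - \sqrt{-25 + 9} = 2 - \sqrt{-16} = 2 - 4 i \approx 2.0 - 4.0 i$)
$\frac{\left(-77 + 126\right) s}{-41378} = \frac{\left(-77 + 126\right) \left(2 - 4 i\right)}{-41378} = 49 \left(2 - 4 i\right) \left(- \frac{1}{41378}\right) = \left(98 - 196 i\right) \left(- \frac{1}{41378}\right) = - \frac{49}{20689} + \frac{98 i}{20689}$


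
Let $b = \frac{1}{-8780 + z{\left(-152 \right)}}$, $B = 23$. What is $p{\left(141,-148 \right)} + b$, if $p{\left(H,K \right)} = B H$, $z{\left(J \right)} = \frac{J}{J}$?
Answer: $\frac{28470296}{8779} \approx 3243.0$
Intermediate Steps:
$z{\left(J \right)} = 1$
$p{\left(H,K \right)} = 23 H$
$b = - \frac{1}{8779}$ ($b = \frac{1}{-8780 + 1} = \frac{1}{-8779} = - \frac{1}{8779} \approx -0.00011391$)
$p{\left(141,-148 \right)} + b = 23 \cdot 141 - \frac{1}{8779} = 3243 - \frac{1}{8779} = \frac{28470296}{8779}$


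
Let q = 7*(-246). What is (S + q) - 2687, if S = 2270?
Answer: -2139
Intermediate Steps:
q = -1722
(S + q) - 2687 = (2270 - 1722) - 2687 = 548 - 2687 = -2139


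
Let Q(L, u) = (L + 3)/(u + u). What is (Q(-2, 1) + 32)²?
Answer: 4225/4 ≈ 1056.3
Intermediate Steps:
Q(L, u) = (3 + L)/(2*u) (Q(L, u) = (3 + L)/((2*u)) = (3 + L)*(1/(2*u)) = (3 + L)/(2*u))
(Q(-2, 1) + 32)² = ((½)*(3 - 2)/1 + 32)² = ((½)*1*1 + 32)² = (½ + 32)² = (65/2)² = 4225/4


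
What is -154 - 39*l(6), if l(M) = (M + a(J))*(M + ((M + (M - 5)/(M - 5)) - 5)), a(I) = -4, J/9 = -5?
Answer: -778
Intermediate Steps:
J = -45 (J = 9*(-5) = -45)
l(M) = (-4 + M)*(-4 + 2*M) (l(M) = (M - 4)*(M + ((M + (M - 5)/(M - 5)) - 5)) = (-4 + M)*(M + ((M + (-5 + M)/(-5 + M)) - 5)) = (-4 + M)*(M + ((M + 1) - 5)) = (-4 + M)*(M + ((1 + M) - 5)) = (-4 + M)*(M + (-4 + M)) = (-4 + M)*(-4 + 2*M))
-154 - 39*l(6) = -154 - 39*(16 - 12*6 + 2*6²) = -154 - 39*(16 - 72 + 2*36) = -154 - 39*(16 - 72 + 72) = -154 - 39*16 = -154 - 624 = -778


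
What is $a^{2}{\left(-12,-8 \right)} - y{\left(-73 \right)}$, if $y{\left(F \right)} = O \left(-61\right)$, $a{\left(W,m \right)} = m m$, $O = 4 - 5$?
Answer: $4035$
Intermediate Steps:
$O = -1$ ($O = 4 - 5 = -1$)
$a{\left(W,m \right)} = m^{2}$
$y{\left(F \right)} = 61$ ($y{\left(F \right)} = \left(-1\right) \left(-61\right) = 61$)
$a^{2}{\left(-12,-8 \right)} - y{\left(-73 \right)} = \left(\left(-8\right)^{2}\right)^{2} - 61 = 64^{2} - 61 = 4096 - 61 = 4035$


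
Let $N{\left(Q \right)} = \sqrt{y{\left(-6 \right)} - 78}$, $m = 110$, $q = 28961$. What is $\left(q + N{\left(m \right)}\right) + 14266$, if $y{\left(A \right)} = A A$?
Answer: $43227 + i \sqrt{42} \approx 43227.0 + 6.4807 i$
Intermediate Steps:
$y{\left(A \right)} = A^{2}$
$N{\left(Q \right)} = i \sqrt{42}$ ($N{\left(Q \right)} = \sqrt{\left(-6\right)^{2} - 78} = \sqrt{36 - 78} = \sqrt{-42} = i \sqrt{42}$)
$\left(q + N{\left(m \right)}\right) + 14266 = \left(28961 + i \sqrt{42}\right) + 14266 = 43227 + i \sqrt{42}$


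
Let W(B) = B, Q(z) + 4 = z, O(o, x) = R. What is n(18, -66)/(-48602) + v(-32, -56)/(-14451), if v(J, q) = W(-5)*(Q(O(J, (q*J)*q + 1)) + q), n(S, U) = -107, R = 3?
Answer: -4101771/234115834 ≈ -0.017520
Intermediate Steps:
O(o, x) = 3
Q(z) = -4 + z
v(J, q) = 5 - 5*q (v(J, q) = -5*((-4 + 3) + q) = -5*(-1 + q) = 5 - 5*q)
n(18, -66)/(-48602) + v(-32, -56)/(-14451) = -107/(-48602) + (5 - 5*(-56))/(-14451) = -107*(-1/48602) + (5 + 280)*(-1/14451) = 107/48602 + 285*(-1/14451) = 107/48602 - 95/4817 = -4101771/234115834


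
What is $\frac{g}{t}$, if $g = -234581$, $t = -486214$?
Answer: $\frac{8089}{16766} \approx 0.48246$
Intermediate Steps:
$\frac{g}{t} = - \frac{234581}{-486214} = \left(-234581\right) \left(- \frac{1}{486214}\right) = \frac{8089}{16766}$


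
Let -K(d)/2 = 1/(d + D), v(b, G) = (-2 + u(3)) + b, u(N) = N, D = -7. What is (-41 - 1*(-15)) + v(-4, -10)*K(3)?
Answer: -55/2 ≈ -27.500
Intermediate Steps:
v(b, G) = 1 + b (v(b, G) = (-2 + 3) + b = 1 + b)
K(d) = -2/(-7 + d) (K(d) = -2/(d - 7) = -2/(-7 + d))
(-41 - 1*(-15)) + v(-4, -10)*K(3) = (-41 - 1*(-15)) + (1 - 4)*(-2/(-7 + 3)) = (-41 + 15) - (-6)/(-4) = -26 - (-6)*(-1)/4 = -26 - 3*½ = -26 - 3/2 = -55/2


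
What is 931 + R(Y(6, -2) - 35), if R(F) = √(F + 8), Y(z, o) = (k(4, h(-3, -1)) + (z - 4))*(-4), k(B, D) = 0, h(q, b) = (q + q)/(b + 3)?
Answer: 931 + I*√35 ≈ 931.0 + 5.9161*I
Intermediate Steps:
h(q, b) = 2*q/(3 + b) (h(q, b) = (2*q)/(3 + b) = 2*q/(3 + b))
Y(z, o) = 16 - 4*z (Y(z, o) = (0 + (z - 4))*(-4) = (0 + (-4 + z))*(-4) = (-4 + z)*(-4) = 16 - 4*z)
R(F) = √(8 + F)
931 + R(Y(6, -2) - 35) = 931 + √(8 + ((16 - 4*6) - 35)) = 931 + √(8 + ((16 - 24) - 35)) = 931 + √(8 + (-8 - 35)) = 931 + √(8 - 43) = 931 + √(-35) = 931 + I*√35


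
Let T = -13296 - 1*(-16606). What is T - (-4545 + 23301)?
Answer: -15446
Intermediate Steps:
T = 3310 (T = -13296 + 16606 = 3310)
T - (-4545 + 23301) = 3310 - (-4545 + 23301) = 3310 - 1*18756 = 3310 - 18756 = -15446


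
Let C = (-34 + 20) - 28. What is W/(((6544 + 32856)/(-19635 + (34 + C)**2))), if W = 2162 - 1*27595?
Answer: 497749243/39400 ≈ 12633.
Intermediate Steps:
C = -42 (C = -14 - 28 = -42)
W = -25433 (W = 2162 - 27595 = -25433)
W/(((6544 + 32856)/(-19635 + (34 + C)**2))) = -25433*(-19635 + (34 - 42)**2)/(6544 + 32856) = -25433/(39400/(-19635 + (-8)**2)) = -25433/(39400/(-19635 + 64)) = -25433/(39400/(-19571)) = -25433/(39400*(-1/19571)) = -25433/(-39400/19571) = -25433*(-19571/39400) = 497749243/39400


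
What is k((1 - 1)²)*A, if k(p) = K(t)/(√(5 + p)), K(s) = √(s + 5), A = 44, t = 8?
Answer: 44*√65/5 ≈ 70.948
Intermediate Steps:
K(s) = √(5 + s)
k(p) = √13/√(5 + p) (k(p) = √(5 + 8)/(√(5 + p)) = √13/√(5 + p))
k((1 - 1)²)*A = (√13/√(5 + (1 - 1)²))*44 = (√13/√(5 + 0²))*44 = (√13/√(5 + 0))*44 = (√13/√5)*44 = (√13*(√5/5))*44 = (√65/5)*44 = 44*√65/5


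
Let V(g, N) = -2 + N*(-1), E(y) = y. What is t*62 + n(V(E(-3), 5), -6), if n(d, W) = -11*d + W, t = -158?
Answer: -9725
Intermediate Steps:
V(g, N) = -2 - N
n(d, W) = W - 11*d
t*62 + n(V(E(-3), 5), -6) = -158*62 + (-6 - 11*(-2 - 1*5)) = -9796 + (-6 - 11*(-2 - 5)) = -9796 + (-6 - 11*(-7)) = -9796 + (-6 + 77) = -9796 + 71 = -9725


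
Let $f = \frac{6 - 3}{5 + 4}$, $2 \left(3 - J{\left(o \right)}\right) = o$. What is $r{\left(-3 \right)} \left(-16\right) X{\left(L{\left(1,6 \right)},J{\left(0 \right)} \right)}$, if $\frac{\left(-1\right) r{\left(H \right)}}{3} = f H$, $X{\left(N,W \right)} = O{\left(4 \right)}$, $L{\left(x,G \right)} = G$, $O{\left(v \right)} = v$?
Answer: $-192$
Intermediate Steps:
$J{\left(o \right)} = 3 - \frac{o}{2}$
$X{\left(N,W \right)} = 4$
$f = \frac{1}{3}$ ($f = \frac{3}{9} = 3 \cdot \frac{1}{9} = \frac{1}{3} \approx 0.33333$)
$r{\left(H \right)} = - H$ ($r{\left(H \right)} = - 3 \frac{H}{3} = - H$)
$r{\left(-3 \right)} \left(-16\right) X{\left(L{\left(1,6 \right)},J{\left(0 \right)} \right)} = \left(-1\right) \left(-3\right) \left(-16\right) 4 = 3 \left(-16\right) 4 = \left(-48\right) 4 = -192$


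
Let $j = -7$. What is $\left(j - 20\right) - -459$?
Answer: $432$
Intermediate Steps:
$\left(j - 20\right) - -459 = \left(-7 - 20\right) - -459 = \left(-7 - 20\right) + 459 = -27 + 459 = 432$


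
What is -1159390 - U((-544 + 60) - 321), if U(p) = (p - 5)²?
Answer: -1815490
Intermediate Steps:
U(p) = (-5 + p)²
-1159390 - U((-544 + 60) - 321) = -1159390 - (-5 + ((-544 + 60) - 321))² = -1159390 - (-5 + (-484 - 321))² = -1159390 - (-5 - 805)² = -1159390 - 1*(-810)² = -1159390 - 1*656100 = -1159390 - 656100 = -1815490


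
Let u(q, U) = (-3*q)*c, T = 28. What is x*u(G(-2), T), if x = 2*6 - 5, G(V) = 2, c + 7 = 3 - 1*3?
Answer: 294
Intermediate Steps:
c = -7 (c = -7 + (3 - 1*3) = -7 + (3 - 3) = -7 + 0 = -7)
u(q, U) = 21*q (u(q, U) = -3*q*(-7) = 21*q)
x = 7 (x = 12 - 5 = 7)
x*u(G(-2), T) = 7*(21*2) = 7*42 = 294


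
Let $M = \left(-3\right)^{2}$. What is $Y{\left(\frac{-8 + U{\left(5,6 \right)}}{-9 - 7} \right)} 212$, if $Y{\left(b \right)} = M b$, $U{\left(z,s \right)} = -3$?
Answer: $\frac{5247}{4} \approx 1311.8$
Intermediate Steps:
$M = 9$
$Y{\left(b \right)} = 9 b$
$Y{\left(\frac{-8 + U{\left(5,6 \right)}}{-9 - 7} \right)} 212 = 9 \frac{-8 - 3}{-9 - 7} \cdot 212 = 9 \left(- \frac{11}{-16}\right) 212 = 9 \left(\left(-11\right) \left(- \frac{1}{16}\right)\right) 212 = 9 \cdot \frac{11}{16} \cdot 212 = \frac{99}{16} \cdot 212 = \frac{5247}{4}$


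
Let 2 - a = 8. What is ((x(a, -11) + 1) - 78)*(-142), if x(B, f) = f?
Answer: 12496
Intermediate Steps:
a = -6 (a = 2 - 1*8 = 2 - 8 = -6)
((x(a, -11) + 1) - 78)*(-142) = ((-11 + 1) - 78)*(-142) = (-10 - 78)*(-142) = -88*(-142) = 12496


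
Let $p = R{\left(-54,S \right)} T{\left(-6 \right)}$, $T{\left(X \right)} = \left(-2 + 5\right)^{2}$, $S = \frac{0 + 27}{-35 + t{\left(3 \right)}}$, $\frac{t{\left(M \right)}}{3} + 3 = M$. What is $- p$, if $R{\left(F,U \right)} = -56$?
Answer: $504$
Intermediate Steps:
$t{\left(M \right)} = -9 + 3 M$
$S = - \frac{27}{35}$ ($S = \frac{0 + 27}{-35 + \left(-9 + 3 \cdot 3\right)} = \frac{27}{-35 + \left(-9 + 9\right)} = \frac{27}{-35 + 0} = \frac{27}{-35} = 27 \left(- \frac{1}{35}\right) = - \frac{27}{35} \approx -0.77143$)
$T{\left(X \right)} = 9$ ($T{\left(X \right)} = 3^{2} = 9$)
$p = -504$ ($p = \left(-56\right) 9 = -504$)
$- p = \left(-1\right) \left(-504\right) = 504$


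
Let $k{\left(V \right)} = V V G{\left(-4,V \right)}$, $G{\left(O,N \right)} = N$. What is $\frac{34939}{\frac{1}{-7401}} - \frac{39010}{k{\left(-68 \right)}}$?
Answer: $- \frac{40653469647919}{157216} \approx -2.5858 \cdot 10^{8}$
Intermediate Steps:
$k{\left(V \right)} = V^{3}$ ($k{\left(V \right)} = V V V = V^{2} V = V^{3}$)
$\frac{34939}{\frac{1}{-7401}} - \frac{39010}{k{\left(-68 \right)}} = \frac{34939}{\frac{1}{-7401}} - \frac{39010}{\left(-68\right)^{3}} = \frac{34939}{- \frac{1}{7401}} - \frac{39010}{-314432} = 34939 \left(-7401\right) - - \frac{19505}{157216} = -258583539 + \frac{19505}{157216} = - \frac{40653469647919}{157216}$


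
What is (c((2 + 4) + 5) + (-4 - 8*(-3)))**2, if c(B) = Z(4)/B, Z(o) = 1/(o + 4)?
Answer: 3101121/7744 ≈ 400.45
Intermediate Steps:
Z(o) = 1/(4 + o)
c(B) = 1/(8*B) (c(B) = 1/((4 + 4)*B) = 1/(8*B))
(c((2 + 4) + 5) + (-4 - 8*(-3)))**2 = (1/(8*((2 + 4) + 5)) + (-4 - 8*(-3)))**2 = (1/(8*(6 + 5)) + (-4 + 24))**2 = ((1/8)/11 + 20)**2 = ((1/8)*(1/11) + 20)**2 = (1/88 + 20)**2 = (1761/88)**2 = 3101121/7744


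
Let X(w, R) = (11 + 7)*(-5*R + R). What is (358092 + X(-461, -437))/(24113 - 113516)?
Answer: -129852/29801 ≈ -4.3573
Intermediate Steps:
X(w, R) = -72*R (X(w, R) = 18*(-4*R) = -72*R)
(358092 + X(-461, -437))/(24113 - 113516) = (358092 - 72*(-437))/(24113 - 113516) = (358092 + 31464)/(-89403) = 389556*(-1/89403) = -129852/29801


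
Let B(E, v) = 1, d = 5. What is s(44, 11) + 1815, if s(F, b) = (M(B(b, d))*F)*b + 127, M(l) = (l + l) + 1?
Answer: 3394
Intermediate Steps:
M(l) = 1 + 2*l (M(l) = 2*l + 1 = 1 + 2*l)
s(F, b) = 127 + 3*F*b (s(F, b) = ((1 + 2*1)*F)*b + 127 = ((1 + 2)*F)*b + 127 = (3*F)*b + 127 = 3*F*b + 127 = 127 + 3*F*b)
s(44, 11) + 1815 = (127 + 3*44*11) + 1815 = (127 + 1452) + 1815 = 1579 + 1815 = 3394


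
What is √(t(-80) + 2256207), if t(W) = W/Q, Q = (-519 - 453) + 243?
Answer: √1644774983/27 ≈ 1502.1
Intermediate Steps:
Q = -729 (Q = -972 + 243 = -729)
t(W) = -W/729 (t(W) = W/(-729) = W*(-1/729) = -W/729)
√(t(-80) + 2256207) = √(-1/729*(-80) + 2256207) = √(80/729 + 2256207) = √(1644774983/729) = √1644774983/27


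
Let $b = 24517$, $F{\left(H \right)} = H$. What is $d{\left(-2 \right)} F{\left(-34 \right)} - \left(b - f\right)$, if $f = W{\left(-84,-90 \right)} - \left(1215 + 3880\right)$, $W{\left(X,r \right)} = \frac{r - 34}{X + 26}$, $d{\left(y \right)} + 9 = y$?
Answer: $- \frac{847840}{29} \approx -29236.0$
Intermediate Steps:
$d{\left(y \right)} = -9 + y$
$W{\left(X,r \right)} = \frac{-34 + r}{26 + X}$
$f = - \frac{147693}{29}$ ($f = \frac{-34 - 90}{26 - 84} - \left(1215 + 3880\right) = \frac{1}{-58} \left(-124\right) - 5095 = \left(- \frac{1}{58}\right) \left(-124\right) - 5095 = \frac{62}{29} - 5095 = - \frac{147693}{29} \approx -5092.9$)
$d{\left(-2 \right)} F{\left(-34 \right)} - \left(b - f\right) = \left(-9 - 2\right) \left(-34\right) - \frac{858686}{29} = \left(-11\right) \left(-34\right) - \frac{858686}{29} = 374 - \frac{858686}{29} = - \frac{847840}{29}$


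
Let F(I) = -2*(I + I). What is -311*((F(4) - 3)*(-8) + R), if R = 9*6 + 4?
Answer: -65310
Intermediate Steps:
F(I) = -4*I
R = 58 (R = 54 + 4 = 58)
-311*((F(4) - 3)*(-8) + R) = -311*((-4*4 - 3)*(-8) + 58) = -311*((-16 - 3)*(-8) + 58) = -311*(-19*(-8) + 58) = -311*(152 + 58) = -311*210 = -65310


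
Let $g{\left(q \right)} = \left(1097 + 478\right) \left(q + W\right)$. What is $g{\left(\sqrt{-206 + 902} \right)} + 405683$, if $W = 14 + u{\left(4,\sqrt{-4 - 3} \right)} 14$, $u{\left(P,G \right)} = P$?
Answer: $515933 + 3150 \sqrt{174} \approx 5.5748 \cdot 10^{5}$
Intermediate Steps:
$W = 70$ ($W = 14 + 4 \cdot 14 = 14 + 56 = 70$)
$g{\left(q \right)} = 110250 + 1575 q$ ($g{\left(q \right)} = \left(1097 + 478\right) \left(q + 70\right) = 1575 \left(70 + q\right) = 110250 + 1575 q$)
$g{\left(\sqrt{-206 + 902} \right)} + 405683 = \left(110250 + 1575 \sqrt{-206 + 902}\right) + 405683 = \left(110250 + 1575 \sqrt{696}\right) + 405683 = \left(110250 + 1575 \cdot 2 \sqrt{174}\right) + 405683 = \left(110250 + 3150 \sqrt{174}\right) + 405683 = 515933 + 3150 \sqrt{174}$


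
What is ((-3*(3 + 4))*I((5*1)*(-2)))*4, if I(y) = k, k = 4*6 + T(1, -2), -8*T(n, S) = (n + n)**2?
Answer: -1974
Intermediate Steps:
T(n, S) = -n**2/2 (T(n, S) = -(n + n)**2/8 = -4*n**2/8 = -n**2/2)
k = 47/2 (k = 4*6 - 1/2*1**2 = 24 - 1/2*1 = 24 - 1/2 = 47/2 ≈ 23.500)
I(y) = 47/2
((-3*(3 + 4))*I((5*1)*(-2)))*4 = (-3*(3 + 4)*(47/2))*4 = (-3*7*(47/2))*4 = -21*47/2*4 = -987/2*4 = -1974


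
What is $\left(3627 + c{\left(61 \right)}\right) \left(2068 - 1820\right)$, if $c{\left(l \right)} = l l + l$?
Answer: $1837432$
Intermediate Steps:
$c{\left(l \right)} = l + l^{2}$ ($c{\left(l \right)} = l^{2} + l = l + l^{2}$)
$\left(3627 + c{\left(61 \right)}\right) \left(2068 - 1820\right) = \left(3627 + 61 \left(1 + 61\right)\right) \left(2068 - 1820\right) = \left(3627 + 61 \cdot 62\right) 248 = \left(3627 + 3782\right) 248 = 7409 \cdot 248 = 1837432$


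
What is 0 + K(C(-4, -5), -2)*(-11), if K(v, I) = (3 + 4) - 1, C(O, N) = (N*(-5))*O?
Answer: -66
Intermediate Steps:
C(O, N) = -5*N*O (C(O, N) = (-5*N)*O = -5*N*O)
K(v, I) = 6 (K(v, I) = 7 - 1 = 6)
0 + K(C(-4, -5), -2)*(-11) = 0 + 6*(-11) = 0 - 66 = -66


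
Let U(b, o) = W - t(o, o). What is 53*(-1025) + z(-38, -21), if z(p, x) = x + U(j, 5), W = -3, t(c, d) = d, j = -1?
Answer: -54354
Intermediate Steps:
U(b, o) = -3 - o
z(p, x) = -8 + x (z(p, x) = x + (-3 - 1*5) = x + (-3 - 5) = x - 8 = -8 + x)
53*(-1025) + z(-38, -21) = 53*(-1025) + (-8 - 21) = -54325 - 29 = -54354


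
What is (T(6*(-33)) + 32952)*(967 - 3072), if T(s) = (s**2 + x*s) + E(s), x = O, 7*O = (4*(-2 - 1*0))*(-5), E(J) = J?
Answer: -1043629530/7 ≈ -1.4909e+8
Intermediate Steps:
O = 40/7 (O = ((4*(-2 - 1*0))*(-5))/7 = ((4*(-2 + 0))*(-5))/7 = ((4*(-2))*(-5))/7 = (-8*(-5))/7 = (1/7)*40 = 40/7 ≈ 5.7143)
x = 40/7 ≈ 5.7143
T(s) = s**2 + 47*s/7 (T(s) = (s**2 + 40*s/7) + s = s**2 + 47*s/7)
(T(6*(-33)) + 32952)*(967 - 3072) = ((6*(-33))*(47 + 7*(6*(-33)))/7 + 32952)*(967 - 3072) = ((1/7)*(-198)*(47 + 7*(-198)) + 32952)*(-2105) = ((1/7)*(-198)*(47 - 1386) + 32952)*(-2105) = ((1/7)*(-198)*(-1339) + 32952)*(-2105) = (265122/7 + 32952)*(-2105) = (495786/7)*(-2105) = -1043629530/7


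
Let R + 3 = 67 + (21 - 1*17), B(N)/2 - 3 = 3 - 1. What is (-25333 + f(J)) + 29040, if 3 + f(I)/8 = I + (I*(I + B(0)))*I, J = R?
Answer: 2889603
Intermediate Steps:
B(N) = 10 (B(N) = 6 + 2*(3 - 1) = 6 + 2*2 = 6 + 4 = 10)
R = 68 (R = -3 + (67 + (21 - 1*17)) = -3 + (67 + (21 - 17)) = -3 + (67 + 4) = -3 + 71 = 68)
J = 68
f(I) = -24 + 8*I + 8*I²*(10 + I) (f(I) = -24 + 8*(I + (I*(I + 10))*I) = -24 + 8*(I + (I*(10 + I))*I) = -24 + 8*(I + I²*(10 + I)) = -24 + (8*I + 8*I²*(10 + I)) = -24 + 8*I + 8*I²*(10 + I))
(-25333 + f(J)) + 29040 = (-25333 + (-24 + 8*68 + 8*68³ + 80*68²)) + 29040 = (-25333 + (-24 + 544 + 8*314432 + 80*4624)) + 29040 = (-25333 + (-24 + 544 + 2515456 + 369920)) + 29040 = (-25333 + 2885896) + 29040 = 2860563 + 29040 = 2889603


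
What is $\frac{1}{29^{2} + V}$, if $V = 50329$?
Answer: $\frac{1}{51170} \approx 1.9543 \cdot 10^{-5}$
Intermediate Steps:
$\frac{1}{29^{2} + V} = \frac{1}{29^{2} + 50329} = \frac{1}{841 + 50329} = \frac{1}{51170}$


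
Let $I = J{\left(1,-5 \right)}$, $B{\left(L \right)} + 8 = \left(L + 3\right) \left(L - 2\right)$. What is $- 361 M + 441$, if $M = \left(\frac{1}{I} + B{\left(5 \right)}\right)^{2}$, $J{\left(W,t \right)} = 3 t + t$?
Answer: $- \frac{36559321}{400} \approx -91398.0$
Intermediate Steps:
$B{\left(L \right)} = -8 + \left(-2 + L\right) \left(3 + L\right)$ ($B{\left(L \right)} = -8 + \left(L + 3\right) \left(L - 2\right) = -8 + \left(3 + L\right) \left(-2 + L\right) = -8 + \left(-2 + L\right) \left(3 + L\right)$)
$J{\left(W,t \right)} = 4 t$
$I = -20$ ($I = 4 \left(-5\right) = -20$)
$M = \frac{101761}{400}$ ($M = \left(\frac{1}{-20} + \left(-14 + 5 + 5^{2}\right)\right)^{2} = \left(- \frac{1}{20} + \left(-14 + 5 + 25\right)\right)^{2} = \left(- \frac{1}{20} + 16\right)^{2} = \left(\frac{319}{20}\right)^{2} = \frac{101761}{400} \approx 254.4$)
$- 361 M + 441 = \left(-361\right) \frac{101761}{400} + 441 = - \frac{36735721}{400} + 441 = - \frac{36559321}{400}$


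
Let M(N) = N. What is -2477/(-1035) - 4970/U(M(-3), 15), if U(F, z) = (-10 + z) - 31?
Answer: 2604176/13455 ≈ 193.55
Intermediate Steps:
U(F, z) = -41 + z
-2477/(-1035) - 4970/U(M(-3), 15) = -2477/(-1035) - 4970/(-41 + 15) = -2477*(-1/1035) - 4970/(-26) = 2477/1035 - 4970*(-1/26) = 2477/1035 + 2485/13 = 2604176/13455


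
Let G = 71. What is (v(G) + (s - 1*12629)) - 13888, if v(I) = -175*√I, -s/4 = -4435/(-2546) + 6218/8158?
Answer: -137743310897/5192567 - 175*√71 ≈ -28002.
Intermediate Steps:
s = -52011758/5192567 (s = -4*(-4435/(-2546) + 6218/8158) = -4*(-4435*(-1/2546) + 6218*(1/8158)) = -4*(4435/2546 + 3109/4079) = -4*26005879/10385134 = -52011758/5192567 ≈ -10.017)
(v(G) + (s - 1*12629)) - 13888 = (-175*√71 + (-52011758/5192567 - 1*12629)) - 13888 = (-175*√71 + (-52011758/5192567 - 12629)) - 13888 = (-175*√71 - 65628940401/5192567) - 13888 = (-65628940401/5192567 - 175*√71) - 13888 = -137743310897/5192567 - 175*√71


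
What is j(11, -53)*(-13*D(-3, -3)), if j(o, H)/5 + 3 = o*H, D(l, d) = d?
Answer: -114270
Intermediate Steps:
j(o, H) = -15 + 5*H*o (j(o, H) = -15 + 5*(o*H) = -15 + 5*(H*o) = -15 + 5*H*o)
j(11, -53)*(-13*D(-3, -3)) = (-15 + 5*(-53)*11)*(-13*(-3)) = (-15 - 2915)*39 = -2930*39 = -114270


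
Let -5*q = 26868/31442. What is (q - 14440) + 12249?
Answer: -172236989/78605 ≈ -2191.2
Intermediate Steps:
q = -13434/78605 (q = -26868/(5*31442) = -⅕*13434/15721 = -13434/78605 ≈ -0.17091)
(q - 14440) + 12249 = (-13434/78605 - 14440) + 12249 = -1135069634/78605 + 12249 = -172236989/78605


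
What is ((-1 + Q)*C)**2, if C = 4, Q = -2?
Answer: 144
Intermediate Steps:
((-1 + Q)*C)**2 = ((-1 - 2)*4)**2 = (-3*4)**2 = (-12)**2 = 144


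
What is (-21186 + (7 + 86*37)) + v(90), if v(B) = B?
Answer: -17907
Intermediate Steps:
(-21186 + (7 + 86*37)) + v(90) = (-21186 + (7 + 86*37)) + 90 = (-21186 + (7 + 3182)) + 90 = (-21186 + 3189) + 90 = -17997 + 90 = -17907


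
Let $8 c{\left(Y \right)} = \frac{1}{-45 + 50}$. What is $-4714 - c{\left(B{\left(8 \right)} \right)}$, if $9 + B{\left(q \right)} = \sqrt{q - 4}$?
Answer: $- \frac{188561}{40} \approx -4714.0$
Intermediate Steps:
$B{\left(q \right)} = -9 + \sqrt{-4 + q}$ ($B{\left(q \right)} = -9 + \sqrt{q - 4} = -9 + \sqrt{-4 + q}$)
$c{\left(Y \right)} = \frac{1}{40}$ ($c{\left(Y \right)} = \frac{1}{8 \left(-45 + 50\right)} = \frac{1}{8 \cdot 5} = \frac{1}{8} \cdot \frac{1}{5} = \frac{1}{40}$)
$-4714 - c{\left(B{\left(8 \right)} \right)} = -4714 - \frac{1}{40} = - \frac{188561}{40}$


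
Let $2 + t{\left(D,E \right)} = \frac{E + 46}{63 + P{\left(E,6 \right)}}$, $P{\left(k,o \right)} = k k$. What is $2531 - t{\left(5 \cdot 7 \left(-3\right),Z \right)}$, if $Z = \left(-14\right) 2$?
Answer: $\frac{2145433}{847} \approx 2533.0$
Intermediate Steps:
$P{\left(k,o \right)} = k^{2}$
$Z = -28$
$t{\left(D,E \right)} = -2 + \frac{46 + E}{63 + E^{2}}$ ($t{\left(D,E \right)} = -2 + \frac{E + 46}{63 + E^{2}} = -2 + \frac{46 + E}{63 + E^{2}}$)
$2531 - t{\left(5 \cdot 7 \left(-3\right),Z \right)} = 2531 - \frac{-80 - 28 - 2 \left(-28\right)^{2}}{63 + \left(-28\right)^{2}} = 2531 - \frac{-80 - 28 - 1568}{63 + 784} = 2531 - \frac{-80 - 28 - 1568}{847} = 2531 - \frac{1}{847} \left(-1676\right) = 2531 - - \frac{1676}{847} = 2531 + \frac{1676}{847} = \frac{2145433}{847}$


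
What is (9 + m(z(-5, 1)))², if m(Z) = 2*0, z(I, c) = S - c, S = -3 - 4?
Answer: 81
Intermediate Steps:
S = -7
z(I, c) = -7 - c
m(Z) = 0
(9 + m(z(-5, 1)))² = (9 + 0)² = 9² = 81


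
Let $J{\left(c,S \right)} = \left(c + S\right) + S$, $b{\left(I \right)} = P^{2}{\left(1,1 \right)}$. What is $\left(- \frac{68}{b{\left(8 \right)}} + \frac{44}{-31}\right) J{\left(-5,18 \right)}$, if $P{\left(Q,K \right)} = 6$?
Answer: $- \frac{923}{9} \approx -102.56$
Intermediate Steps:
$b{\left(I \right)} = 36$ ($b{\left(I \right)} = 6^{2} = 36$)
$J{\left(c,S \right)} = c + 2 S$ ($J{\left(c,S \right)} = \left(S + c\right) + S = c + 2 S$)
$\left(- \frac{68}{b{\left(8 \right)}} + \frac{44}{-31}\right) J{\left(-5,18 \right)} = \left(- \frac{68}{36} + \frac{44}{-31}\right) \left(-5 + 2 \cdot 18\right) = \left(\left(-68\right) \frac{1}{36} + 44 \left(- \frac{1}{31}\right)\right) \left(-5 + 36\right) = \left(- \frac{17}{9} - \frac{44}{31}\right) 31 = \left(- \frac{923}{279}\right) 31 = - \frac{923}{9}$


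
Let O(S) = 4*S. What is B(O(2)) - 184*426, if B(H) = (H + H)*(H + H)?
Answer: -78128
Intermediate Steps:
B(H) = 4*H² (B(H) = (2*H)*(2*H) = 4*H²)
B(O(2)) - 184*426 = 4*(4*2)² - 184*426 = 4*8² - 78384 = 4*64 - 78384 = 256 - 78384 = -78128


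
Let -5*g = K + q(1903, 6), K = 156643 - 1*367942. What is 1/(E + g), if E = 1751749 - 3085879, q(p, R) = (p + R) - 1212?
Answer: -5/6460048 ≈ -7.7399e-7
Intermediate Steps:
q(p, R) = -1212 + R + p (q(p, R) = (R + p) - 1212 = -1212 + R + p)
K = -211299 (K = 156643 - 367942 = -211299)
E = -1334130
g = 210602/5 (g = -(-211299 + (-1212 + 6 + 1903))/5 = -(-211299 + 697)/5 = -⅕*(-210602) = 210602/5 ≈ 42120.)
1/(E + g) = 1/(-1334130 + 210602/5) = 1/(-6460048/5) = -5/6460048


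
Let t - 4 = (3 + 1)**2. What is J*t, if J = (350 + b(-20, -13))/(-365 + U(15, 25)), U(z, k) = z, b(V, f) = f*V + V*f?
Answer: -348/7 ≈ -49.714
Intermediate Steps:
b(V, f) = 2*V*f (b(V, f) = V*f + V*f = 2*V*f)
t = 20 (t = 4 + (3 + 1)**2 = 4 + 4**2 = 4 + 16 = 20)
J = -87/35 (J = (350 + 2*(-20)*(-13))/(-365 + 15) = (350 + 520)/(-350) = 870*(-1/350) = -87/35 ≈ -2.4857)
J*t = -87/35*20 = -348/7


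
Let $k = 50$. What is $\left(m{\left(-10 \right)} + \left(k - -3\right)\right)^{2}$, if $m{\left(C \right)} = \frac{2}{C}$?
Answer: $\frac{69696}{25} \approx 2787.8$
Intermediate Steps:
$\left(m{\left(-10 \right)} + \left(k - -3\right)\right)^{2} = \left(\frac{2}{-10} + \left(50 - -3\right)\right)^{2} = \left(2 \left(- \frac{1}{10}\right) + \left(50 + 3\right)\right)^{2} = \left(- \frac{1}{5} + 53\right)^{2} = \left(\frac{264}{5}\right)^{2} = \frac{69696}{25}$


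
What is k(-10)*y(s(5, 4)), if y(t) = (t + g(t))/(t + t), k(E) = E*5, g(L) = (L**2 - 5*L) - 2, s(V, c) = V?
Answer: -15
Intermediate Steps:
g(L) = -2 + L**2 - 5*L
k(E) = 5*E
y(t) = (-2 + t**2 - 4*t)/(2*t) (y(t) = (t + (-2 + t**2 - 5*t))/(t + t) = (-2 + t**2 - 4*t)/((2*t)) = (-2 + t**2 - 4*t)*(1/(2*t)) = (-2 + t**2 - 4*t)/(2*t))
k(-10)*y(s(5, 4)) = (5*(-10))*(-2 + (1/2)*5 - 1/5) = -50*(-2 + 5/2 - 1*1/5) = -50*(-2 + 5/2 - 1/5) = -50*3/10 = -15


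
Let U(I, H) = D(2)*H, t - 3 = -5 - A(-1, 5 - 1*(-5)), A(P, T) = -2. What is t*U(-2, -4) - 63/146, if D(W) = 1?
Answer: -63/146 ≈ -0.43151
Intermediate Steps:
t = 0 (t = 3 + (-5 - 1*(-2)) = 3 + (-5 + 2) = 3 - 3 = 0)
U(I, H) = H (U(I, H) = 1*H = H)
t*U(-2, -4) - 63/146 = 0*(-4) - 63/146 = 0 - 63*1/146 = 0 - 63/146 = -63/146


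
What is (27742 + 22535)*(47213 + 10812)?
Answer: 2917322925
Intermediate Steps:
(27742 + 22535)*(47213 + 10812) = 50277*58025 = 2917322925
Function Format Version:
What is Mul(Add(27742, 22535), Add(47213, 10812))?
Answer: 2917322925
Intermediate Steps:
Mul(Add(27742, 22535), Add(47213, 10812)) = Mul(50277, 58025) = 2917322925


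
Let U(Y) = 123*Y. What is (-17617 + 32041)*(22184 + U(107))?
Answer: 509816280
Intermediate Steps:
(-17617 + 32041)*(22184 + U(107)) = (-17617 + 32041)*(22184 + 123*107) = 14424*(22184 + 13161) = 14424*35345 = 509816280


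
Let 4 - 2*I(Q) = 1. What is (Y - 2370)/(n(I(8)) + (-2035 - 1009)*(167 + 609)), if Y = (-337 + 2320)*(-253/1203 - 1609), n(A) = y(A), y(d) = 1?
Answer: 182938150/135317049 ≈ 1.3519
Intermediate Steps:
I(Q) = 3/2 (I(Q) = 2 - 1/2*1 = 2 - 1/2 = 3/2)
n(A) = 1
Y = -1279616680/401 (Y = 1983*(-253*1/1203 - 1609) = 1983*(-253/1203 - 1609) = 1983*(-1935880/1203) = -1279616680/401 ≈ -3.1911e+6)
(Y - 2370)/(n(I(8)) + (-2035 - 1009)*(167 + 609)) = (-1279616680/401 - 2370)/(1 + (-2035 - 1009)*(167 + 609)) = -1280567050/(401*(1 - 3044*776)) = -1280567050/(401*(1 - 2362144)) = -1280567050/401/(-2362143) = -1280567050/401*(-1/2362143) = 182938150/135317049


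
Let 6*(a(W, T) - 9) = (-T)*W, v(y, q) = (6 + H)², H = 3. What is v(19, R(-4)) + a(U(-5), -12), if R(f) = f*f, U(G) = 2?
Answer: 94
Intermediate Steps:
R(f) = f²
v(y, q) = 81 (v(y, q) = (6 + 3)² = 9² = 81)
a(W, T) = 9 - T*W/6 (a(W, T) = 9 + ((-T)*W)/6 = 9 + (-T*W)/6 = 9 - T*W/6)
v(19, R(-4)) + a(U(-5), -12) = 81 + (9 - ⅙*(-12)*2) = 81 + (9 + 4) = 81 + 13 = 94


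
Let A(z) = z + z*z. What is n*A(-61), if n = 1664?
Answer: 6090240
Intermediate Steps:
A(z) = z + z²
n*A(-61) = 1664*(-61*(1 - 61)) = 1664*(-61*(-60)) = 1664*3660 = 6090240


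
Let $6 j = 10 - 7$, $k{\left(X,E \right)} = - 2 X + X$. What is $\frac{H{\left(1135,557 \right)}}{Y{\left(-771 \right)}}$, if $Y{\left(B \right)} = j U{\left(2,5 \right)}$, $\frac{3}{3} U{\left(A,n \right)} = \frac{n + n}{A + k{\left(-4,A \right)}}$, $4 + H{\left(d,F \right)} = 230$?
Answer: $\frac{1356}{5} \approx 271.2$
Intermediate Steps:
$k{\left(X,E \right)} = - X$
$j = \frac{1}{2}$ ($j = \frac{10 - 7}{6} = \frac{1}{6} \cdot 3 = \frac{1}{2} \approx 0.5$)
$H{\left(d,F \right)} = 226$ ($H{\left(d,F \right)} = -4 + 230 = 226$)
$U{\left(A,n \right)} = \frac{2 n}{4 + A}$ ($U{\left(A,n \right)} = \frac{n + n}{A - -4} = \frac{2 n}{A + 4} = \frac{2 n}{4 + A}$)
$Y{\left(B \right)} = \frac{5}{6}$ ($Y{\left(B \right)} = \frac{2 \cdot 5 \frac{1}{4 + 2}}{2} = \frac{2 \cdot 5 \cdot \frac{1}{6}}{2} = \frac{1}{2} \cdot \frac{5}{3} = \frac{5}{6}$)
$\frac{H{\left(1135,557 \right)}}{Y{\left(-771 \right)}} = \frac{226}{\frac{5}{6}} = 226 \cdot \frac{6}{5} = \frac{1356}{5}$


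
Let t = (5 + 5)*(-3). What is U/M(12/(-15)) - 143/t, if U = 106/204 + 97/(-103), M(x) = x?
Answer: 1112447/210120 ≈ 5.2943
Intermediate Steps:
U = -4435/10506 (U = 106*(1/204) + 97*(-1/103) = 53/102 - 97/103 = -4435/10506 ≈ -0.42214)
t = -30 (t = 10*(-3) = -30)
U/M(12/(-15)) - 143/t = -4435/(10506*(12/(-15))) - 143/(-30) = -4435/(10506*(12*(-1/15))) - 143*(-1/30) = -4435/(10506*(-⅘)) + 143/30 = -4435/10506*(-5/4) + 143/30 = 22175/42024 + 143/30 = 1112447/210120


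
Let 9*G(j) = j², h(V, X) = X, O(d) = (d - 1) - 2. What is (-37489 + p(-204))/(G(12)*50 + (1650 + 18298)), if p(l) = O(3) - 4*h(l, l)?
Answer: -403/228 ≈ -1.7675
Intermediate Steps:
O(d) = -3 + d (O(d) = (-1 + d) - 2 = -3 + d)
G(j) = j²/9
p(l) = -4*l (p(l) = (-3 + 3) - 4*l = 0 - 4*l = -4*l)
(-37489 + p(-204))/(G(12)*50 + (1650 + 18298)) = (-37489 - 4*(-204))/(((⅑)*12²)*50 + (1650 + 18298)) = (-37489 + 816)/(((⅑)*144)*50 + 19948) = -36673/(16*50 + 19948) = -36673/(800 + 19948) = -36673/20748 = -36673*1/20748 = -403/228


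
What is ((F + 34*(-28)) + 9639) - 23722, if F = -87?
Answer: -15122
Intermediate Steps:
((F + 34*(-28)) + 9639) - 23722 = ((-87 + 34*(-28)) + 9639) - 23722 = ((-87 - 952) + 9639) - 23722 = (-1039 + 9639) - 23722 = 8600 - 23722 = -15122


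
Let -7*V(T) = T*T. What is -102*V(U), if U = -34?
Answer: 117912/7 ≈ 16845.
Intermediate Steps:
V(T) = -T²/7 (V(T) = -T*T/7 = -T²/7)
-102*V(U) = -(-102)*(-34)²/7 = -(-102)*1156/7 = -102*(-1156/7) = 117912/7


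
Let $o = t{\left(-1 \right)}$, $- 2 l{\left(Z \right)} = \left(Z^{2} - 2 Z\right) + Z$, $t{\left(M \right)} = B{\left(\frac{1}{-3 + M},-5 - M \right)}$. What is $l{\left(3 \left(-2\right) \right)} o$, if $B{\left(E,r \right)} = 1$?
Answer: $-21$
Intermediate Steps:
$t{\left(M \right)} = 1$
$l{\left(Z \right)} = \frac{Z}{2} - \frac{Z^{2}}{2}$ ($l{\left(Z \right)} = - \frac{\left(Z^{2} - 2 Z\right) + Z}{2} = - \frac{Z^{2} - Z}{2} = \frac{Z}{2} - \frac{Z^{2}}{2}$)
$o = 1$
$l{\left(3 \left(-2\right) \right)} o = \frac{3 \left(-2\right) \left(1 - 3 \left(-2\right)\right)}{2} \cdot 1 = \frac{1}{2} \left(-6\right) \left(1 - -6\right) 1 = \frac{1}{2} \left(-6\right) \left(1 + 6\right) 1 = \frac{1}{2} \left(-6\right) 7 \cdot 1 = \left(-21\right) 1 = -21$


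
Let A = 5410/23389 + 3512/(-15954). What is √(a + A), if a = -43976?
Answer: I*√1530798773160189830826/186574053 ≈ 209.7*I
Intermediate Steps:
A = 2084486/186574053 (A = 5410*(1/23389) + 3512*(-1/15954) = 5410/23389 - 1756/7977 = 2084486/186574053 ≈ 0.011172)
√(a + A) = √(-43976 + 2084486/186574053) = √(-8204778470242/186574053) = I*√1530798773160189830826/186574053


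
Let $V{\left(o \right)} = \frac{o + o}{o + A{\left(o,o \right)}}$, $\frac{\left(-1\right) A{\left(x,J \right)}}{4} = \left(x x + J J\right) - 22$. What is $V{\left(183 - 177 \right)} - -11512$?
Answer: $\frac{1116658}{97} \approx 11512.0$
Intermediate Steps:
$A{\left(x,J \right)} = 88 - 4 J^{2} - 4 x^{2}$ ($A{\left(x,J \right)} = - 4 \left(\left(x x + J J\right) - 22\right) = - 4 \left(\left(x^{2} + J^{2}\right) - 22\right) = - 4 \left(\left(J^{2} + x^{2}\right) - 22\right) = - 4 \left(-22 + J^{2} + x^{2}\right) = 88 - 4 J^{2} - 4 x^{2}$)
$V{\left(o \right)} = \frac{2 o}{88 + o - 8 o^{2}}$ ($V{\left(o \right)} = \frac{o + o}{o - \left(-88 + 8 o^{2}\right)} = \frac{2 o}{o - \left(-88 + 8 o^{2}\right)} = \frac{2 o}{88 + o - 8 o^{2}}$)
$V{\left(183 - 177 \right)} - -11512 = \frac{2 \left(183 - 177\right)}{88 + \left(183 - 177\right) - 8 \left(183 - 177\right)^{2}} - -11512 = 2 \cdot 6 \frac{1}{88 + 6 - 8 \cdot 6^{2}} + 11512 = 2 \cdot 6 \frac{1}{88 + 6 - 288} + 11512 = 2 \cdot 6 \frac{1}{-194} + 11512 = 2 \cdot 6 \left(- \frac{1}{194}\right) + 11512 = - \frac{6}{97} + 11512 = \frac{1116658}{97}$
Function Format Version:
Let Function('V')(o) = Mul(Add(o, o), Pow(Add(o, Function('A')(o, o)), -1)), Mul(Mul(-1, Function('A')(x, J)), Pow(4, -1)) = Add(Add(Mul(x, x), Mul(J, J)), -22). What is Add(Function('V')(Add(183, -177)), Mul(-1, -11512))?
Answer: Rational(1116658, 97) ≈ 11512.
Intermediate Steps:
Function('A')(x, J) = Add(88, Mul(-4, Pow(J, 2)), Mul(-4, Pow(x, 2))) (Function('A')(x, J) = Mul(-4, Add(Add(Mul(x, x), Mul(J, J)), -22)) = Mul(-4, Add(Add(Pow(x, 2), Pow(J, 2)), -22)) = Mul(-4, Add(Add(Pow(J, 2), Pow(x, 2)), -22)) = Mul(-4, Add(-22, Pow(J, 2), Pow(x, 2))) = Add(88, Mul(-4, Pow(J, 2)), Mul(-4, Pow(x, 2))))
Function('V')(o) = Mul(2, o, Pow(Add(88, o, Mul(-8, Pow(o, 2))), -1)) (Function('V')(o) = Mul(Add(o, o), Pow(Add(o, Add(88, Mul(-4, Pow(o, 2)), Mul(-4, Pow(o, 2)))), -1)) = Mul(Mul(2, o), Pow(Add(o, Add(88, Mul(-8, Pow(o, 2)))), -1)) = Mul(Mul(2, o), Pow(Add(88, o, Mul(-8, Pow(o, 2))), -1)) = Mul(2, o, Pow(Add(88, o, Mul(-8, Pow(o, 2))), -1)))
Add(Function('V')(Add(183, -177)), Mul(-1, -11512)) = Add(Mul(2, Add(183, -177), Pow(Add(88, Add(183, -177), Mul(-8, Pow(Add(183, -177), 2))), -1)), Mul(-1, -11512)) = Add(Mul(2, 6, Pow(Add(88, 6, Mul(-8, Pow(6, 2))), -1)), 11512) = Add(Mul(2, 6, Pow(Add(88, 6, Mul(-8, 36)), -1)), 11512) = Add(Mul(2, 6, Pow(Add(88, 6, -288), -1)), 11512) = Add(Mul(2, 6, Pow(-194, -1)), 11512) = Add(Mul(2, 6, Rational(-1, 194)), 11512) = Add(Rational(-6, 97), 11512) = Rational(1116658, 97)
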